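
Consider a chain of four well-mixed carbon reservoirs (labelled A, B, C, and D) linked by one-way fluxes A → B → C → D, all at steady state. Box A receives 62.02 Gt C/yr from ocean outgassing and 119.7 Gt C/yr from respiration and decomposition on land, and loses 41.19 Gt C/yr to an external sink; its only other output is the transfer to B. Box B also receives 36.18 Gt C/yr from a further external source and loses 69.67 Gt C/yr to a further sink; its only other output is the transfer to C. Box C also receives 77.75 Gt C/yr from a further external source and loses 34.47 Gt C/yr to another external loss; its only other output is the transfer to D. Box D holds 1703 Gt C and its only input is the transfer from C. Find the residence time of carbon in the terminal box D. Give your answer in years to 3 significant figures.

11.3 yr

Box A: F(A→B) = (62.02 + 119.7) − 41.19 = 140.53 Gt C/yr.
Box B: F(B→C) = (140.53 + 36.18) − 69.67 = 107.04 Gt C/yr.
Box C: F(C→D) = (107.04 + 77.75) − 34.47 = 150.32 Gt C/yr.
Box D throughput = its input = 150.32 Gt C/yr; τ = 1703 / 150.32 = 11.33 yr.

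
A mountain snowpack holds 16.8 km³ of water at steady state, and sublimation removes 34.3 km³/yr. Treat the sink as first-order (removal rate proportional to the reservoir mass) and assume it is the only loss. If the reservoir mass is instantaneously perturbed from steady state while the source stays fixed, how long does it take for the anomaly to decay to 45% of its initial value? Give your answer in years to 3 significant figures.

0.391 yr

For a linear reservoir the anomaly decays as exp(−t/τ) with τ = M/F = 16.8/34.3 = 0.4898 yr.
exp(−t/τ) = 0.45 ⇒ t = −τ ln(0.45) = 0.4898 × 0.7985 = 0.3911 yr.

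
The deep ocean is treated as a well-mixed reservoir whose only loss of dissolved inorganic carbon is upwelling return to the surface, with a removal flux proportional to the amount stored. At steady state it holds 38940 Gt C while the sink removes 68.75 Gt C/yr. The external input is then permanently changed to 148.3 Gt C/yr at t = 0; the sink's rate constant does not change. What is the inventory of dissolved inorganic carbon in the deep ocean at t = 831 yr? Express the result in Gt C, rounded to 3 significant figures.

73600 Gt C

The sink rate constant is k = F₀/M₀ = 68.75/38940 = 0.001766 yr⁻¹.
Solving dM/dt = F₁ − kM with M(0) = M₀ gives M(t) = F₁/k + (M₀ − F₁/k)·e^(−kt).
F₁/k = 148.3/0.001766 = 83997 Gt C; kt = 0.001766 × 831 = 1.467, e^(−kt) = 0.2306.
M(831) = 83997 + (38940 − 83997) × 0.2306 = 83997 − 10390 = 73608 Gt C.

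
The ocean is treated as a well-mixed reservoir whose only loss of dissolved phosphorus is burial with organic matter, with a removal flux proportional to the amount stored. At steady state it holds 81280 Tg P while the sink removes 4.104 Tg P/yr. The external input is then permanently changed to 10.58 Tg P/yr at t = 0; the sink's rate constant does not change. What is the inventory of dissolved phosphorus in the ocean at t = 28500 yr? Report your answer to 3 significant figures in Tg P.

179000 Tg P

Residence time τ = M₀/F₀ = 19810 yr. The eventual steady state is M_∞ = M₀·(F₁/F₀) = 81280 × 10.58/4.104 = 209540 Tg P.
The anomaly ΔM(t) = M(t) − M_∞ decays as ΔM₀·e^(−t/τ) with ΔM₀ = 81280 − 209540 = −128300 Tg P.
At t = 28500 yr, e^(−t/τ) = e^(−1.439) = 0.2372, so ΔM = −30420 Tg P and M = 209540 − 30420 = 179120 Tg P.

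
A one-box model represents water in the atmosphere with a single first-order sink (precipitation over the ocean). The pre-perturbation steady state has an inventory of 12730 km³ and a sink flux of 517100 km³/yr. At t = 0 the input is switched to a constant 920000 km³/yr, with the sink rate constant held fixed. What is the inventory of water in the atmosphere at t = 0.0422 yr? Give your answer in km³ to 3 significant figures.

20900 km³

Residence time τ = M₀/F₀ = 0.02462 yr. The eventual steady state is M_∞ = M₀·(F₁/F₀) = 12730 × 920000/517100 = 22649 km³.
The anomaly ΔM(t) = M(t) − M_∞ decays as ΔM₀·e^(−t/τ) with ΔM₀ = 12730 − 22649 = −9919 km³.
At t = 0.0422 yr, e^(−t/τ) = e^(−1.714) = 0.1801, so ΔM = −1786 km³ and M = 22649 − 1786 = 20862 km³.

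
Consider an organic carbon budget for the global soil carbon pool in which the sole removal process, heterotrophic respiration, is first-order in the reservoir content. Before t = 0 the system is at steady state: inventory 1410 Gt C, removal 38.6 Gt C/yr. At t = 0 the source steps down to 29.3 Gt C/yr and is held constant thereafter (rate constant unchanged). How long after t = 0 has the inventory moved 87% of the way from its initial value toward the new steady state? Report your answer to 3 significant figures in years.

74.5 yr

τ = M₀/F₀ = 1410/38.6 = 36.53 yr.
The remaining gap fraction is e^(−t/τ); 87% covered ⇒ e^(−t/τ) = 0.130.
t = −τ ln(0.130) = 36.53 × 2.040 = 74.53 yr.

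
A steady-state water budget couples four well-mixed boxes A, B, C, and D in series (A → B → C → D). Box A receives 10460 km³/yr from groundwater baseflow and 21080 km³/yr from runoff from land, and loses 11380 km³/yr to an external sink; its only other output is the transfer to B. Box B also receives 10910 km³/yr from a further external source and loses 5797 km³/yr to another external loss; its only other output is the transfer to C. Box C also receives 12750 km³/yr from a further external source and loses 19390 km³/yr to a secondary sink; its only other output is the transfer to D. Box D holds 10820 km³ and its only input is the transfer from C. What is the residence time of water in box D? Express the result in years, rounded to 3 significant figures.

0.581 yr

Box A: F(A→B) = (10460 + 21080) − 11380 = 20160 km³/yr.
Box B: F(B→C) = (20160 + 10910) − 5797 = 25273 km³/yr.
Box C: F(C→D) = (25273 + 12750) − 19390 = 18633 km³/yr.
Box D throughput = its input = 18633 km³/yr; τ = 10820 / 18633 = 0.5807 yr.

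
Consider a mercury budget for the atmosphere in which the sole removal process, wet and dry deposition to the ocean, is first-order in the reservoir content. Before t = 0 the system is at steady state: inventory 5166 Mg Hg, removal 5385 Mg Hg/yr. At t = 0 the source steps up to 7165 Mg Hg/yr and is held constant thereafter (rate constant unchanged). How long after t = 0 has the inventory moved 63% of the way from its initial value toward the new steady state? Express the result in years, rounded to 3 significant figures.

τ = M₀/F₀ = 5166/5385 = 0.9593 yr.
The remaining gap fraction is e^(−t/τ); 63% covered ⇒ e^(−t/τ) = 0.370.
t = −τ ln(0.370) = 0.9593 × 0.9943 = 0.9538 yr.

0.954 yr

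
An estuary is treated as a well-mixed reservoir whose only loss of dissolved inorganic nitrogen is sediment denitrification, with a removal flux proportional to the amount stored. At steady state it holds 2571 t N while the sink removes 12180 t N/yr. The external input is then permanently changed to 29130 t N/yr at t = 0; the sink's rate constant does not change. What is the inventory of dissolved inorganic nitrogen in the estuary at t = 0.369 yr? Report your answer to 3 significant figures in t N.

τ = M₀/F₀ = 2571/12180 = 0.2111 yr; rate constant k = 1/τ.
New steady state M_∞ = F₁/k = F₁·τ = 29130 × 0.2111 = 6148.9 t N.
M(t) = M_∞ + (M₀ − M_∞)·e^(−t/τ); t/τ = 0.369/0.2111 = 1.748, so e^(−t/τ) = 0.1741.
M(t) = 6148.9 − 3578 × 0.1741 = 5526.0 t N.

5530 t N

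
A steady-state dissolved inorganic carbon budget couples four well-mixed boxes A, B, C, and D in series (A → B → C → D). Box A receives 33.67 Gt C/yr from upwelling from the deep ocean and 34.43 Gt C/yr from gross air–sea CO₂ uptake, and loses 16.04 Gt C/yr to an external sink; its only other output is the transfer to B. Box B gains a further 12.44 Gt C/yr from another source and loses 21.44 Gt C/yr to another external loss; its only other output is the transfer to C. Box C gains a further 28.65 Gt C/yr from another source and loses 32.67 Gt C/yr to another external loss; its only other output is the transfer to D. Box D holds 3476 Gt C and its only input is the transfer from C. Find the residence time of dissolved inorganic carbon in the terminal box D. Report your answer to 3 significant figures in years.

89.0 yr

Box A: F(A→B) = (33.67 + 34.43) − 16.04 = 52.060 Gt C/yr.
Box B: F(B→C) = (52.060 + 12.44) − 21.44 = 43.060 Gt C/yr.
Box C: F(C→D) = (43.060 + 28.65) − 32.67 = 39.040 Gt C/yr.
Box D throughput = its input = 39.040 Gt C/yr; τ = 3476 / 39.040 = 89.04 yr.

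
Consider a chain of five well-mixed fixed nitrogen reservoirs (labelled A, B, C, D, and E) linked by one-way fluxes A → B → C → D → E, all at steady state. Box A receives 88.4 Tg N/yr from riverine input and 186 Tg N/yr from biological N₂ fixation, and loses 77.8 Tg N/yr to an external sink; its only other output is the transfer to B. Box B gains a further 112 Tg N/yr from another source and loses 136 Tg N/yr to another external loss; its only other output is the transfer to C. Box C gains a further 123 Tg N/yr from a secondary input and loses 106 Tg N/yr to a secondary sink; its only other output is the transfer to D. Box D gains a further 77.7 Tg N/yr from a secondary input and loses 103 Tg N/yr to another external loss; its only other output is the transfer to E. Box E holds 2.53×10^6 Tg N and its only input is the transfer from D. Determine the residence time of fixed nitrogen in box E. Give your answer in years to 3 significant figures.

Box A: F(A→B) = (88.4 + 186) − 77.8 = 196.60 Tg N/yr.
Box B: F(B→C) = (196.60 + 112) − 136 = 172.60 Tg N/yr.
Box C: F(C→D) = (172.60 + 123) − 106 = 189.60 Tg N/yr.
Box D: F(D→E) = (189.60 + 77.7) − 103 = 164.30 Tg N/yr.
Box E throughput = its input = 164.30 Tg N/yr; τ = 2.53×10^6 / 164.30 = 15400 yr.

15400 yr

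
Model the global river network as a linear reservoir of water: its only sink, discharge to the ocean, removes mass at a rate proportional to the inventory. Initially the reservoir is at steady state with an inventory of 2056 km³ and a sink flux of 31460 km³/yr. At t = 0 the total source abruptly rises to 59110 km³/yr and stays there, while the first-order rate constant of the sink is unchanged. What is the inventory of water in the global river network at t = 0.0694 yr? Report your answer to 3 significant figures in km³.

τ = M₀/F₀ = 2056/31460 = 0.06535 yr; rate constant k = 1/τ.
New steady state M_∞ = F₁/k = F₁·τ = 59110 × 0.06535 = 3863.0 km³.
M(t) = M_∞ + (M₀ − M_∞)·e^(−t/τ); t/τ = 0.0694/0.06535 = 1.062, so e^(−t/τ) = 0.3458.
M(t) = 3863.0 − 1807 × 0.3458 = 3238.2 km³.

3240 km³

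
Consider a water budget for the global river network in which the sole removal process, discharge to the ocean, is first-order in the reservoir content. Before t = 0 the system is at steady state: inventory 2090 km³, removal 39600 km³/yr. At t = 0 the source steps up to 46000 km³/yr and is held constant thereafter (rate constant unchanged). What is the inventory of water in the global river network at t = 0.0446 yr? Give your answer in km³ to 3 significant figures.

The sink rate constant is k = F₀/M₀ = 39600/2090 = 18.95 yr⁻¹.
Solving dM/dt = F₁ − kM with M(0) = M₀ gives M(t) = F₁/k + (M₀ − F₁/k)·e^(−kt).
F₁/k = 46000/18.95 = 2427.8 km³; kt = 18.95 × 0.0446 = 0.8451, e^(−kt) = 0.4295.
M(0.0446) = 2427.8 + (2090 − 2427.8) × 0.4295 = 2427.8 − 145.1 = 2282.7 km³.

2280 km³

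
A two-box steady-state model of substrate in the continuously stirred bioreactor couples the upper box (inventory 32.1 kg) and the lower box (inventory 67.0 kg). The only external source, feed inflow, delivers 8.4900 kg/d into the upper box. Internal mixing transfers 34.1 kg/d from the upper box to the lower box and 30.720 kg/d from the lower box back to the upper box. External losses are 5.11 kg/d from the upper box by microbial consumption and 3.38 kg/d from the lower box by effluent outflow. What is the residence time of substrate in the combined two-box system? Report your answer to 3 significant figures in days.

For the system as a whole, the A↔B exchange is internal and contributes nothing to the throughput; only the external sinks remove mass.
M_total = 32.1 + 67.0 = 99.100 kg.
ΣF_external_out = 5.11 + 3.38 = 8.4900 kg/d.
τ = M_total / ΣF_ext = 99.100 / 8.4900 = 11.67 d.

11.7 d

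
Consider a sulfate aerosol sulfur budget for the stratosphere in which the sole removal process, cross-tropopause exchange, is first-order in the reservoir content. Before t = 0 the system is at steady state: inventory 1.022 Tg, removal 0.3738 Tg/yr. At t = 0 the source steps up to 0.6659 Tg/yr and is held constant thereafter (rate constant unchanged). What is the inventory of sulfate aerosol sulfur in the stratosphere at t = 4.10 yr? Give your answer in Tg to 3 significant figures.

τ = M₀/F₀ = 1.022/0.3738 = 2.734 yr; rate constant k = 1/τ.
New steady state M_∞ = F₁/k = F₁·τ = 0.6659 × 2.734 = 1.8206 Tg.
M(t) = M_∞ + (M₀ − M_∞)·e^(−t/τ); t/τ = 4.10/2.734 = 1.500, so e^(−t/τ) = 0.2232.
M(t) = 1.8206 − 0.7986 × 0.2232 = 1.6424 Tg.

1.64 Tg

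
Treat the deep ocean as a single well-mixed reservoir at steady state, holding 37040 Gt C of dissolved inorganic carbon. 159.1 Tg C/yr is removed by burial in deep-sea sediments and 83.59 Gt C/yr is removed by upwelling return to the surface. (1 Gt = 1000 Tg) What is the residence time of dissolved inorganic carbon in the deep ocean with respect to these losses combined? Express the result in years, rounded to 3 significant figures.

Convert the burial in deep-sea sediments flux: 159.1 Tg C/yr = 0.1591 Gt C/yr.
Total removal = 0.1591 + 83.59 = 83.749 Gt C/yr.
τ = M / ΣF_out = 37040 / 83.749 = 442.3 yr.

442 yr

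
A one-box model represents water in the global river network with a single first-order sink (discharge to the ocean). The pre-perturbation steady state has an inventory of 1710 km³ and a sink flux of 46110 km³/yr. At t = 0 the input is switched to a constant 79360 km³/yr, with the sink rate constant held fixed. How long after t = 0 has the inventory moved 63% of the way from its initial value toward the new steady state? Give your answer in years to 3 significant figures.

0.0369 yr

τ = M₀/F₀ = 1710/46110 = 0.03709 yr.
The remaining gap fraction is e^(−t/τ); 63% covered ⇒ e^(−t/τ) = 0.370.
t = −τ ln(0.370) = 0.03709 × 0.9943 = 0.03687 yr.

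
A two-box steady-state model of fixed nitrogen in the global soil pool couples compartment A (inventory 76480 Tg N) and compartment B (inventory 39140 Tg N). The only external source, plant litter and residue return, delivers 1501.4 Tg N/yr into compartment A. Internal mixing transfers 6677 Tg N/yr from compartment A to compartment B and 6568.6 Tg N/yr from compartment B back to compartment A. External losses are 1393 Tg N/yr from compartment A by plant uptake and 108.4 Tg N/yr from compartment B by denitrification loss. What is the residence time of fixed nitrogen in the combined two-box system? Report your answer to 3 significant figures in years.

77.0 yr

For the system as a whole, the A↔B exchange is internal and contributes nothing to the throughput; only the external sinks remove mass.
M_total = 76480 + 39140 = 115620 Tg N.
ΣF_external_out = 1393 + 108.4 = 1501.4 Tg N/yr.
τ = M_total / ΣF_ext = 115620 / 1501.4 = 77.01 yr.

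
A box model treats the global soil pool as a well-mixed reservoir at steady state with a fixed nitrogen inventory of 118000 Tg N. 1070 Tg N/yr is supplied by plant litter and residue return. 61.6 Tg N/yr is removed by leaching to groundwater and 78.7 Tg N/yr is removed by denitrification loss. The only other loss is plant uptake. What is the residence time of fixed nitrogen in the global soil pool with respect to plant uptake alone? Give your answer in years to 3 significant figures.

At steady state ΣF_in = ΣF_out.
ΣF_in = 1070.0 Tg N/yr.
Plant uptake flux = ΣF_in − (61.6 + 78.7) = 1070.0 − 140.3 = 929.7 Tg N/yr.
τ = M / F = 118000 / 929.7 = 126.9 yr.

127 yr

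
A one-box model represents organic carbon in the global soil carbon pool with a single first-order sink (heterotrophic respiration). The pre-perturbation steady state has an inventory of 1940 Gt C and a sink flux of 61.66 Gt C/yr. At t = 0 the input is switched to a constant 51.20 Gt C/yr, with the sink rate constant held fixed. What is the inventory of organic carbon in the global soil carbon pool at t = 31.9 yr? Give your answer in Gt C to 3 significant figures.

1730 Gt C

Residence time τ = M₀/F₀ = 31.46 yr. The eventual steady state is M_∞ = M₀·(F₁/F₀) = 1940 × 51.20/61.66 = 1610.9 Gt C.
The anomaly ΔM(t) = M(t) − M_∞ decays as ΔM₀·e^(−t/τ) with ΔM₀ = 1940 − 1610.9 = 329.1 Gt C.
At t = 31.9 yr, e^(−t/τ) = e^(−1.014) = 0.3628, so ΔM = 119.4 Gt C and M = 1610.9 + 119.4 = 1730.3 Gt C.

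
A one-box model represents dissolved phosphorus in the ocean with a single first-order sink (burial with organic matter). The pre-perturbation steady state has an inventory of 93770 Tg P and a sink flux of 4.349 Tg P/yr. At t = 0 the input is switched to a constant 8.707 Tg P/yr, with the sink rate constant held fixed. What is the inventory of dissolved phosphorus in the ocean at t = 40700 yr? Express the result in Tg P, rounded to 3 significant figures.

174000 Tg P

The sink rate constant is k = F₀/M₀ = 4.349/93770 = 4.638×10^-5 yr⁻¹.
Solving dM/dt = F₁ − kM with M(0) = M₀ gives M(t) = F₁/k + (M₀ − F₁/k)·e^(−kt).
F₁/k = 8.707/4.638×10^-5 = 187730 Tg P; kt = 4.638×10^-5 × 40700 = 1.888, e^(−kt) = 0.1514.
M(40700) = 187730 + (93770 − 187730) × 0.1514 = 187730 − 14230 = 173510 Tg P.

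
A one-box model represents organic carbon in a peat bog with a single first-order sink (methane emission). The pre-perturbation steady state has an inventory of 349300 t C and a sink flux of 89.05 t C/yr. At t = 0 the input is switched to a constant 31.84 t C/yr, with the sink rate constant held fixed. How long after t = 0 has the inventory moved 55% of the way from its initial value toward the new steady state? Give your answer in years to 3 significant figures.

τ = M₀/F₀ = 349300/89.05 = 3923 yr.
The remaining gap fraction is e^(−t/τ); 55% covered ⇒ e^(−t/τ) = 0.450.
t = −τ ln(0.450) = 3923 × 0.7985 = 3132 yr.

3130 yr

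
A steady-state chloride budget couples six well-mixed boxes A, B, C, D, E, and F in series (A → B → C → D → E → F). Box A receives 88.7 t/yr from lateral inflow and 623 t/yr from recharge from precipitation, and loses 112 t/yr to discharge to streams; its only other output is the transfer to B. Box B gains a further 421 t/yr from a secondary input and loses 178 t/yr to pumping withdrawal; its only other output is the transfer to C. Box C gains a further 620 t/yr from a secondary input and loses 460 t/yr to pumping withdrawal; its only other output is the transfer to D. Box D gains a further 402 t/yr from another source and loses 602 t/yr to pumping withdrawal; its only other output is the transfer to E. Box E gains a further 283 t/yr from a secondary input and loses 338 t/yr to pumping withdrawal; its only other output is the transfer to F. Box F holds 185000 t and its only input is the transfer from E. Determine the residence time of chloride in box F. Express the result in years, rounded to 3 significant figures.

Box A: F(A→B) = (88.7 + 623) − 112 = 599.70 t/yr.
Box B: F(B→C) = (599.70 + 421) − 178 = 842.70 t/yr.
Box C: F(C→D) = (842.70 + 620) − 460 = 1002.7 t/yr.
Box D: F(D→E) = (1002.7 + 402) − 602 = 802.70 t/yr.
Box E: F(E→F) = (802.70 + 283) − 338 = 747.70 t/yr.
Box F throughput = its input = 747.70 t/yr; τ = 185000 / 747.70 = 247.4 yr.

247 yr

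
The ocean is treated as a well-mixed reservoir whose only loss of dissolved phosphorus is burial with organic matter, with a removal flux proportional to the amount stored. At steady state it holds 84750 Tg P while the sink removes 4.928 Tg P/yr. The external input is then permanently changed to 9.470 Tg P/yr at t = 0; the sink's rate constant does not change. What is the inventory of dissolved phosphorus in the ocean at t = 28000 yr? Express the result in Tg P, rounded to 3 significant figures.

The sink rate constant is k = F₀/M₀ = 4.928/84750 = 5.815×10^-5 yr⁻¹.
Solving dM/dt = F₁ − kM with M(0) = M₀ gives M(t) = F₁/k + (M₀ − F₁/k)·e^(−kt).
F₁/k = 9.470/5.815×10^-5 = 162860 Tg P; kt = 5.815×10^-5 × 28000 = 1.628, e^(−kt) = 0.1963.
M(28000) = 162860 + (84750 − 162860) × 0.1963 = 162860 − 15330 = 147530 Tg P.

148000 Tg P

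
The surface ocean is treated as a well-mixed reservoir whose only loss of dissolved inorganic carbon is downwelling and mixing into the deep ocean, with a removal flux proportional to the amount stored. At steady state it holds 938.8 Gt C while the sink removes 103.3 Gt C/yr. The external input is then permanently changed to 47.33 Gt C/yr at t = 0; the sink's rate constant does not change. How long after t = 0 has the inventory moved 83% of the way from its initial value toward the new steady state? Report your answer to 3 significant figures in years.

τ = M₀/F₀ = 938.8/103.3 = 9.088 yr.
The remaining gap fraction is e^(−t/τ); 83% covered ⇒ e^(−t/τ) = 0.170.
t = −τ ln(0.170) = 9.088 × 1.772 = 16.10 yr.

16.1 yr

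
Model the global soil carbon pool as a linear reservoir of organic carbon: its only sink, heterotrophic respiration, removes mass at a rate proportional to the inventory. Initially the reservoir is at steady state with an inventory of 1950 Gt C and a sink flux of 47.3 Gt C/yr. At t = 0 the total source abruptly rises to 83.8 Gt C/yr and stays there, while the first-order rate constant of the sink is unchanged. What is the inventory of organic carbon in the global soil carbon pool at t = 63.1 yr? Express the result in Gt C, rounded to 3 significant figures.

The sink rate constant is k = F₀/M₀ = 47.3/1950 = 0.02426 yr⁻¹.
Solving dM/dt = F₁ − kM with M(0) = M₀ gives M(t) = F₁/k + (M₀ − F₁/k)·e^(−kt).
F₁/k = 83.8/0.02426 = 3454.8 Gt C; kt = 0.02426 × 63.1 = 1.531, e^(−kt) = 0.2164.
M(63.1) = 3454.8 + (1950 − 3454.8) × 0.2164 = 3454.8 − 325.6 = 3129.1 Gt C.

3130 Gt C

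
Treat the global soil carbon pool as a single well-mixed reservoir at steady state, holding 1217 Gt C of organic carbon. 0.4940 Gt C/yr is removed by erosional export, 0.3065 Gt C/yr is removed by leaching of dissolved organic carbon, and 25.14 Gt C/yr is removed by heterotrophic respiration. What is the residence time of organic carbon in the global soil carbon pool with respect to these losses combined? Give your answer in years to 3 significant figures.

46.9 yr

Total removal = 0.4940 + 0.3065 + 25.14 = 25.941 Gt C/yr.
τ = M / ΣF_out = 1217 / 25.941 = 46.92 yr.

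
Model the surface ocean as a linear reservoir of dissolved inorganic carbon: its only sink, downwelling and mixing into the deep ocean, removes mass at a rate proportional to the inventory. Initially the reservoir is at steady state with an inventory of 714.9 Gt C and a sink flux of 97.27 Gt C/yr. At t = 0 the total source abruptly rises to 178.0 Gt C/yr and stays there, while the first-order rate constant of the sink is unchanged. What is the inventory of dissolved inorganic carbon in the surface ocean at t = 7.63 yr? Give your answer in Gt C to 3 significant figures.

1100 Gt C

τ = M₀/F₀ = 714.9/97.27 = 7.350 yr; rate constant k = 1/τ.
New steady state M_∞ = F₁/k = F₁·τ = 178.0 × 7.350 = 1308.2 Gt C.
M(t) = M_∞ + (M₀ − M_∞)·e^(−t/τ); t/τ = 7.63/7.350 = 1.038, so e^(−t/τ) = 0.3541.
M(t) = 1308.2 − 593.3 × 0.3541 = 1098.1 Gt C.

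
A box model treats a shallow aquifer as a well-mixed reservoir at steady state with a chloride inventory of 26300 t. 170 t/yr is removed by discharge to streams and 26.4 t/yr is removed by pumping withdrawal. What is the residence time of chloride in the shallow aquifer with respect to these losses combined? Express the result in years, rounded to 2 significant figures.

Total removal = 170.0 + 26.40 = 196.40 t/yr.
τ = M / ΣF_out = 26300 / 196.40 = 133.9 yr.

130 yr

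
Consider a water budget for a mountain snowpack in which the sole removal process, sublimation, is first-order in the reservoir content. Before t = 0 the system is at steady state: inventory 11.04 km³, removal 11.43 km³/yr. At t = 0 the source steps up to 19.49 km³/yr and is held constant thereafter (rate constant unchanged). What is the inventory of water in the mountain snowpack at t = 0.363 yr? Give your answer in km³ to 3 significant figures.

13.5 km³

τ = M₀/F₀ = 11.04/11.43 = 0.9659 yr; rate constant k = 1/τ.
New steady state M_∞ = F₁/k = F₁·τ = 19.49 × 0.9659 = 18.825 km³.
M(t) = M_∞ + (M₀ − M_∞)·e^(−t/τ); t/τ = 0.363/0.9659 = 0.3758, so e^(−t/τ) = 0.6867.
M(t) = 18.825 − 7.785 × 0.6867 = 13.479 km³.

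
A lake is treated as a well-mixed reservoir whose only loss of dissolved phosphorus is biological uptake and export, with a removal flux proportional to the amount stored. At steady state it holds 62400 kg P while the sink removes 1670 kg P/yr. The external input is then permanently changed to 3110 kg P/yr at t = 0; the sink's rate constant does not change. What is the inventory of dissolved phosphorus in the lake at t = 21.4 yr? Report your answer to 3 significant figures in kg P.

τ = M₀/F₀ = 62400/1670 = 37.37 yr; rate constant k = 1/τ.
New steady state M_∞ = F₁/k = F₁·τ = 3110 × 37.37 = 116210 kg P.
M(t) = M_∞ + (M₀ − M_∞)·e^(−t/τ); t/τ = 21.4/37.37 = 0.5727, so e^(−t/τ) = 0.5640.
M(t) = 116210 − 53810 × 0.5640 = 85860 kg P.

85900 kg P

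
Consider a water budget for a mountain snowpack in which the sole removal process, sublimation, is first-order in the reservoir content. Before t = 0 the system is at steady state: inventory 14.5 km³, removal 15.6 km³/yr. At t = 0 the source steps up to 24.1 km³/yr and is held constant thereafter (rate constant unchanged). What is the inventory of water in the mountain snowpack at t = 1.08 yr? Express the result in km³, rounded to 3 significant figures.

19.9 km³

Residence time τ = M₀/F₀ = 0.9295 yr. The eventual steady state is M_∞ = M₀·(F₁/F₀) = 14.5 × 24.1/15.6 = 22.401 km³.
The anomaly ΔM(t) = M(t) − M_∞ decays as ΔM₀·e^(−t/τ) with ΔM₀ = 14.5 − 22.401 = −7.901 km³.
At t = 1.08 yr, e^(−t/τ) = e^(−1.162) = 0.3129, so ΔM = −2.472 km³ and M = 22.401 − 2.472 = 19.929 km³.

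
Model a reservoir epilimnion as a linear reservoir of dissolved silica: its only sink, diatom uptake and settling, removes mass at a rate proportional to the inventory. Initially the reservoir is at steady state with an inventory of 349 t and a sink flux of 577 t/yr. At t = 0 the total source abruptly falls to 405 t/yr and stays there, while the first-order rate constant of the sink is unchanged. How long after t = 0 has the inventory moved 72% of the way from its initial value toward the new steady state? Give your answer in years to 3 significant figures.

0.770 yr

τ = M₀/F₀ = 349/577 = 0.6049 yr.
The remaining gap fraction is e^(−t/τ); 72% covered ⇒ e^(−t/τ) = 0.280.
t = −τ ln(0.280) = 0.6049 × 1.273 = 0.7700 yr.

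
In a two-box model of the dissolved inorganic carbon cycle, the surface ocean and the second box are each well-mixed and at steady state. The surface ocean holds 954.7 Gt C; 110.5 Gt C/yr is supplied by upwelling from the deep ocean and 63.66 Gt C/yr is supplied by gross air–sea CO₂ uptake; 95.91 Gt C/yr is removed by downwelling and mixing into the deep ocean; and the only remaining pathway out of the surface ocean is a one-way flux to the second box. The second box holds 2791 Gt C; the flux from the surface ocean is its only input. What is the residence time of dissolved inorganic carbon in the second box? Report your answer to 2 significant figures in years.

Balance the surface ocean: ΣF_in = 110.5 + 63.66 = 174.16 Gt C/yr.
Flux to the second box = ΣF_in − (95.91) = 78.250 Gt C/yr.
At steady state the output of the second box equals its input, 78.250 Gt C/yr.
τ = M / F = 2791 / 78.250 = 35.67 yr.

36 yr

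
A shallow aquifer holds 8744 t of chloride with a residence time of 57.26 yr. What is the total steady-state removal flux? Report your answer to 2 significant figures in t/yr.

F = M / τ = 8744 / 57.26 = 152.7 t/yr.

150 t/yr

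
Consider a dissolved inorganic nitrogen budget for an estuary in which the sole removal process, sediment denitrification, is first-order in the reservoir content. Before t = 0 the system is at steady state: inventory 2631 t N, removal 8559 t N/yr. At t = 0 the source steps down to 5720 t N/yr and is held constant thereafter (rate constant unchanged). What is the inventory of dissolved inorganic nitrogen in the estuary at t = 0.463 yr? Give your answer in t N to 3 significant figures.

1950 t N

τ = M₀/F₀ = 2631/8559 = 0.3074 yr; rate constant k = 1/τ.
New steady state M_∞ = F₁/k = F₁·τ = 5720 × 0.3074 = 1758.3 t N.
M(t) = M_∞ + (M₀ − M_∞)·e^(−t/τ); t/τ = 0.463/0.3074 = 1.506, so e^(−t/τ) = 0.2218.
M(t) = 1758.3 + 872.7 × 0.2218 = 1951.8 t N.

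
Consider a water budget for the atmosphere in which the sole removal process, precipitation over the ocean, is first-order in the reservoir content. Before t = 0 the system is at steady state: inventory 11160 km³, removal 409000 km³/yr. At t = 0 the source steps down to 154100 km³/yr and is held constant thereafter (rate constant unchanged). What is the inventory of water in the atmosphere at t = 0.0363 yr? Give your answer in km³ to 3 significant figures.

6040 km³

τ = M₀/F₀ = 11160/409000 = 0.02729 yr; rate constant k = 1/τ.
New steady state M_∞ = F₁/k = F₁·τ = 154100 × 0.02729 = 4204.8 km³.
M(t) = M_∞ + (M₀ − M_∞)·e^(−t/τ); t/τ = 0.0363/0.02729 = 1.330, so e^(−t/τ) = 0.2644.
M(t) = 4204.8 + 6955 × 0.2644 = 6043.6 km³.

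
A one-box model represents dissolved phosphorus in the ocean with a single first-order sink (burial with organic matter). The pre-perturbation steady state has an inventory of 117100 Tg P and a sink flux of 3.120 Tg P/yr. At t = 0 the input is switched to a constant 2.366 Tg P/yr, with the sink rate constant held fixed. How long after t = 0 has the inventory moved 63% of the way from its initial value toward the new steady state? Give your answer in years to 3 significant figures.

37300 yr

τ = M₀/F₀ = 117100/3.120 = 37530 yr.
The remaining gap fraction is e^(−t/τ); 63% covered ⇒ e^(−t/τ) = 0.370.
t = −τ ln(0.370) = 37530 × 0.9943 = 37320 yr.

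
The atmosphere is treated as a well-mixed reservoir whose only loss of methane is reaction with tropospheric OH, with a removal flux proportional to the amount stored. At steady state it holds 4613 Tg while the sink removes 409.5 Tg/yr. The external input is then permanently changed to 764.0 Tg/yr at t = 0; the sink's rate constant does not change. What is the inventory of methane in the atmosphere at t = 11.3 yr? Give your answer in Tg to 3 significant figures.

7140 Tg

The sink rate constant is k = F₀/M₀ = 409.5/4613 = 0.08877 yr⁻¹.
Solving dM/dt = F₁ − kM with M(0) = M₀ gives M(t) = F₁/k + (M₀ − F₁/k)·e^(−kt).
F₁/k = 764.0/0.08877 = 8606.4 Tg; kt = 0.08877 × 11.3 = 1.003, e^(−kt) = 0.3667.
M(11.3) = 8606.4 + (4613 − 8606.4) × 0.3667 = 8606.4 − 1465 = 7141.9 Tg.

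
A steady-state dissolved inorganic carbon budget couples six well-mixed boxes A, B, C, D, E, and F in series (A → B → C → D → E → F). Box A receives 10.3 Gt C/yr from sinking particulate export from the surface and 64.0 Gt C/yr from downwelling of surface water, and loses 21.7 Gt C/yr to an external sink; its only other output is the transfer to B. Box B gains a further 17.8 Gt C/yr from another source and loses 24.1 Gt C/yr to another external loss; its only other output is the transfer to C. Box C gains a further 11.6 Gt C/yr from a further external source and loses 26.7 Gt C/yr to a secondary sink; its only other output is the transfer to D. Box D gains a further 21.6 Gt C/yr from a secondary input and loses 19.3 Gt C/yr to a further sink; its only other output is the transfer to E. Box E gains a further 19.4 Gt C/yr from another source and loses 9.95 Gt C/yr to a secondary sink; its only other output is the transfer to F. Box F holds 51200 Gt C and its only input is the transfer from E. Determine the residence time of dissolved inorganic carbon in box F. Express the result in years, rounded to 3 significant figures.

Box A: F(A→B) = (10.3 + 64.0) − 21.7 = 52.600 Gt C/yr.
Box B: F(B→C) = (52.600 + 17.8) − 24.1 = 46.300 Gt C/yr.
Box C: F(C→D) = (46.300 + 11.6) − 26.7 = 31.200 Gt C/yr.
Box D: F(D→E) = (31.200 + 21.6) − 19.3 = 33.500 Gt C/yr.
Box E: F(E→F) = (33.500 + 19.4) − 9.95 = 42.950 Gt C/yr.
Box F throughput = its input = 42.950 Gt C/yr; τ = 51200 / 42.950 = 1192 yr.

1190 yr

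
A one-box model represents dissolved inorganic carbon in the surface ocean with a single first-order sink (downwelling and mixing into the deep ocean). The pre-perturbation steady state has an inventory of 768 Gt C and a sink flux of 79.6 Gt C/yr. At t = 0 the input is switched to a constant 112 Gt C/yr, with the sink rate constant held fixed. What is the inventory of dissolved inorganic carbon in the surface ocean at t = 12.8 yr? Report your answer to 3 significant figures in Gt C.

Residence time τ = M₀/F₀ = 9.648 yr. The eventual steady state is M_∞ = M₀·(F₁/F₀) = 768 × 112/79.6 = 1080.6 Gt C.
The anomaly ΔM(t) = M(t) − M_∞ decays as ΔM₀·e^(−t/τ) with ΔM₀ = 768 − 1080.6 = −312.6 Gt C.
At t = 12.8 yr, e^(−t/τ) = e^(−1.327) = 0.2654, so ΔM = −82.95 Gt C and M = 1080.6 − 82.95 = 997.65 Gt C.

998 Gt C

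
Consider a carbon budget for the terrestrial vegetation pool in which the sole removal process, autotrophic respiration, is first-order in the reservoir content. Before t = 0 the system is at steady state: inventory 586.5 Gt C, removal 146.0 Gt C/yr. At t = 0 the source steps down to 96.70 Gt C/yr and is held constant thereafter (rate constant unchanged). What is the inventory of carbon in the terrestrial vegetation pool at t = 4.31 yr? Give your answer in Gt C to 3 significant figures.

456 Gt C

Residence time τ = M₀/F₀ = 4.017 yr. The eventual steady state is M_∞ = M₀·(F₁/F₀) = 586.5 × 96.70/146.0 = 388.46 Gt C.
The anomaly ΔM(t) = M(t) − M_∞ decays as ΔM₀·e^(−t/τ) with ΔM₀ = 586.5 − 388.46 = 198.0 Gt C.
At t = 4.31 yr, e^(−t/τ) = e^(−1.073) = 0.3420, so ΔM = 67.73 Gt C and M = 388.46 + 67.73 = 456.19 Gt C.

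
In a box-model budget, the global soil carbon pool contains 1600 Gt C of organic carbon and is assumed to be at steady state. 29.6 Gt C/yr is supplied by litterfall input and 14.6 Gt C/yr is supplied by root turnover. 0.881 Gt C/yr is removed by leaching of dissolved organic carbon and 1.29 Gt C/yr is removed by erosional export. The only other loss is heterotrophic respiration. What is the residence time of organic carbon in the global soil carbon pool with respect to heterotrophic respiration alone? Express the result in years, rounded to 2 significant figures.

At steady state ΣF_in = ΣF_out.
ΣF_in = 29.6 + 14.6 = 44.200 Gt C/yr.
Heterotrophic respiration flux = ΣF_in − (0.881 + 1.29) = 44.200 − 2.171 = 42.03 Gt C/yr.
τ = M / F = 1600 / 42.03 = 38.07 yr.

38 yr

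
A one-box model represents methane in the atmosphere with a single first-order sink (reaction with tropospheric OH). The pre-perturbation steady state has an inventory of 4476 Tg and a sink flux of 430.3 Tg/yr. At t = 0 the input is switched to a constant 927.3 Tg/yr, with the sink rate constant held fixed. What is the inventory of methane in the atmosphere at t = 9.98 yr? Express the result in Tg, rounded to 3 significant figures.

Residence time τ = M₀/F₀ = 10.40 yr. The eventual steady state is M_∞ = M₀·(F₁/F₀) = 4476 × 927.3/430.3 = 9645.8 Tg.
The anomaly ΔM(t) = M(t) − M_∞ decays as ΔM₀·e^(−t/τ) with ΔM₀ = 4476 − 9645.8 = −5170 Tg.
At t = 9.98 yr, e^(−t/τ) = e^(−0.9594) = 0.3831, so ΔM = −1981 Tg and M = 9645.8 − 1981 = 7665.2 Tg.

7670 Tg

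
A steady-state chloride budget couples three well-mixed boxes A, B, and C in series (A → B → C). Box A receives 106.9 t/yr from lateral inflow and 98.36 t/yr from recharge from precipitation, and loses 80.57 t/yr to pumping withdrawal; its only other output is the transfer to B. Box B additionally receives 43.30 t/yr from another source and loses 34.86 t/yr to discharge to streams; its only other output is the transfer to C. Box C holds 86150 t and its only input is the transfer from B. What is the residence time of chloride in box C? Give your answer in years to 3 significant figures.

Box A: F(A→B) = (106.9 + 98.36) − 80.57 = 124.69 t/yr.
Box B: F(B→C) = (124.69 + 43.30) − 34.86 = 133.13 t/yr.
Box C throughput = its input = 133.13 t/yr; τ = 86150 / 133.13 = 647.1 yr.

647 yr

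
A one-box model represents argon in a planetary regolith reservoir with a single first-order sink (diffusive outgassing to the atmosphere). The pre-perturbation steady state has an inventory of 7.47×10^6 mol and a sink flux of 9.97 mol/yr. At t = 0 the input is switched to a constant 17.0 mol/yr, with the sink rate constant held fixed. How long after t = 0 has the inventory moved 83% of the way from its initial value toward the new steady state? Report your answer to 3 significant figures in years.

τ = M₀/F₀ = 7.47×10^6/9.97 = 749200 yr.
The remaining gap fraction is e^(−t/τ); 83% covered ⇒ e^(−t/τ) = 0.170.
t = −τ ln(0.170) = 749200 × 1.772 = 1.328×10^6 yr.

1.33×10^6 yr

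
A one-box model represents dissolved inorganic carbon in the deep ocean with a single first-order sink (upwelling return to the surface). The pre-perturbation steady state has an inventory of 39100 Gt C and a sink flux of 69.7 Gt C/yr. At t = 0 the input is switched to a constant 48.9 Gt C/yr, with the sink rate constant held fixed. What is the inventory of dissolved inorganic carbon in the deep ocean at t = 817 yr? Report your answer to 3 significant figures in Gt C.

30200 Gt C

τ = M₀/F₀ = 39100/69.7 = 561.0 yr; rate constant k = 1/τ.
New steady state M_∞ = F₁/k = F₁·τ = 48.9 × 561.0 = 27432 Gt C.
M(t) = M_∞ + (M₀ − M_∞)·e^(−t/τ); t/τ = 817/561.0 = 1.456, so e^(−t/τ) = 0.2331.
M(t) = 27432 + 11670 × 0.2331 = 30151 Gt C.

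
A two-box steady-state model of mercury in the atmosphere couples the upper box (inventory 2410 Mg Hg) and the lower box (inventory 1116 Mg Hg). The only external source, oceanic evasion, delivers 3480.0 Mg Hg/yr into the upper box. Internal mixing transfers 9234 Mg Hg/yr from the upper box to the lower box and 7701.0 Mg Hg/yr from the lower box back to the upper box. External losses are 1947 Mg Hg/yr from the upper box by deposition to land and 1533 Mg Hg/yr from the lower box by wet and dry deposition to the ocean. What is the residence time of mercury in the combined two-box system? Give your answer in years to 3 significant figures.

Treat the two boxes together as one reservoir: the mixing fluxes between them are internal recycling, so τ = ΣM / Σ(external losses).
M_total = 2410 + 1116 = 3526.0 Mg Hg.
ΣF_external_out = 1947 + 1533 = 3480.0 Mg Hg/yr.
τ = M_total / ΣF_ext = 3526.0 / 3480.0 = 1.013 yr.

1.01 yr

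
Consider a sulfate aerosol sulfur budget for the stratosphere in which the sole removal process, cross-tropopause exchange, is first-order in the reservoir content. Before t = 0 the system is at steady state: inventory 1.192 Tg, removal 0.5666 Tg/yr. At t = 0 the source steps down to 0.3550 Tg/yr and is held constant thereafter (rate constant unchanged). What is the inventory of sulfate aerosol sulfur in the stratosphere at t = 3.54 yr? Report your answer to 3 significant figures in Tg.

τ = M₀/F₀ = 1.192/0.5666 = 2.104 yr; rate constant k = 1/τ.
New steady state M_∞ = F₁/k = F₁·τ = 0.3550 × 2.104 = 0.74684 Tg.
M(t) = M_∞ + (M₀ − M_∞)·e^(−t/τ); t/τ = 3.54/2.104 = 1.683, so e^(−t/τ) = 0.1859.
M(t) = 0.74684 + 0.4452 × 0.1859 = 0.82958 Tg.

0.830 Tg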